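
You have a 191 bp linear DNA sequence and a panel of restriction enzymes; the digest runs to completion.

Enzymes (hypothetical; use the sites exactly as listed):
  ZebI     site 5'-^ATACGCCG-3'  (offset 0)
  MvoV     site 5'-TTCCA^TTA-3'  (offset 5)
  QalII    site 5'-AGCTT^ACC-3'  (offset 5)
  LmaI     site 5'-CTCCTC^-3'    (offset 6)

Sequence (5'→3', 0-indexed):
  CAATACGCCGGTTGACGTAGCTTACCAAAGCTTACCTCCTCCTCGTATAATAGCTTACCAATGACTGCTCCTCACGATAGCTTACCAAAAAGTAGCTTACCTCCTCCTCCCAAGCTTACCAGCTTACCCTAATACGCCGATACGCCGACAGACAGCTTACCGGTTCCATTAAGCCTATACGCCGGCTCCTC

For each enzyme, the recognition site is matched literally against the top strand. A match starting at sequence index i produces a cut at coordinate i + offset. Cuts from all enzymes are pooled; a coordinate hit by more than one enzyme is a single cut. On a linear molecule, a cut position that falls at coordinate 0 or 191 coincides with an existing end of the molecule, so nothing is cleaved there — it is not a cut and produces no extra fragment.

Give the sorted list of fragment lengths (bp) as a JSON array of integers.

Site scan:
  ZebI (ATACGCCG, off=0): starts [2, 131, 139, 176] → cuts [2, 131, 139, 176]
  MvoV (TTCCATTA, off=5): starts [163] → cuts [168]
  QalII (AGCTTACC, off=5): starts [18, 28, 51, 78, 93, 112, 120, 153] → cuts [23, 33, 56, 83, 98, 117, 125, 158]
  LmaI (CTCCTC, off=6): starts [35, 38, 67, 100, 103, 185] → cuts [41, 44, 73, 106, 109] (position 191 is a terminus of the linear molecule — no cut)

All cut coordinates (distinct, sorted): [2, 23, 33, 41, 44, 56, 73, 83, 98, 106, 109, 117, 125, 131, 139, 158, 168, 176]

Fragment lengths:
  [0,2): 2 bp
  [2,23): 21 bp
  [23,33): 10 bp
  [33,41): 8 bp
  [41,44): 3 bp
  [44,56): 12 bp
  [56,73): 17 bp
  [73,83): 10 bp
  [83,98): 15 bp
  [98,106): 8 bp
  [106,109): 3 bp
  [109,117): 8 bp
  [117,125): 8 bp
  [125,131): 6 bp
  [131,139): 8 bp
  [139,158): 19 bp
  [158,168): 10 bp
  [168,176): 8 bp
  [176,191): 15 bp

[2,3,3,6,8,8,8,8,8,8,10,10,10,12,15,15,17,19,21]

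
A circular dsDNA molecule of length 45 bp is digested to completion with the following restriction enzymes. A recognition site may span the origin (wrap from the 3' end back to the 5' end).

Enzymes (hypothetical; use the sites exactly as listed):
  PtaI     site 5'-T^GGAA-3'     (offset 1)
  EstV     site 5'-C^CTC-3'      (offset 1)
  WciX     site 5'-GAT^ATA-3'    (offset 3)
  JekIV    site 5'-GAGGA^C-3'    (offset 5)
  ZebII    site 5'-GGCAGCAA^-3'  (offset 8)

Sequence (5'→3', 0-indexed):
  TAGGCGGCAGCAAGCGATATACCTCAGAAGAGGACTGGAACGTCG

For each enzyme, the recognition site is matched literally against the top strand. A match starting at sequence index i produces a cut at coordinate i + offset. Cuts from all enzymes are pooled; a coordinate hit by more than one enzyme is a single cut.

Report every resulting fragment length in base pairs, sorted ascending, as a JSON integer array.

Site scan:
  PtaI TGGAA/1: at [35] ⇒ [36]
  EstV CCTC/1: at [21] ⇒ [22]
  WciX GATATA/3: at [15] ⇒ [18]
  JekIV GAGGAC/5: at [29] ⇒ [34]
  ZebII GGCAGCAA/8: at [5] ⇒ [13]

All cut coordinates (distinct, sorted): [13, 18, 22, 34, 36]

Fragment lengths:
  13→18: 5 bp
  18→22: 4 bp
  22→34: 12 bp
  34→36: 2 bp
  36→13 (wrap): 45-36+13 = 22 bp

[2,4,5,12,22]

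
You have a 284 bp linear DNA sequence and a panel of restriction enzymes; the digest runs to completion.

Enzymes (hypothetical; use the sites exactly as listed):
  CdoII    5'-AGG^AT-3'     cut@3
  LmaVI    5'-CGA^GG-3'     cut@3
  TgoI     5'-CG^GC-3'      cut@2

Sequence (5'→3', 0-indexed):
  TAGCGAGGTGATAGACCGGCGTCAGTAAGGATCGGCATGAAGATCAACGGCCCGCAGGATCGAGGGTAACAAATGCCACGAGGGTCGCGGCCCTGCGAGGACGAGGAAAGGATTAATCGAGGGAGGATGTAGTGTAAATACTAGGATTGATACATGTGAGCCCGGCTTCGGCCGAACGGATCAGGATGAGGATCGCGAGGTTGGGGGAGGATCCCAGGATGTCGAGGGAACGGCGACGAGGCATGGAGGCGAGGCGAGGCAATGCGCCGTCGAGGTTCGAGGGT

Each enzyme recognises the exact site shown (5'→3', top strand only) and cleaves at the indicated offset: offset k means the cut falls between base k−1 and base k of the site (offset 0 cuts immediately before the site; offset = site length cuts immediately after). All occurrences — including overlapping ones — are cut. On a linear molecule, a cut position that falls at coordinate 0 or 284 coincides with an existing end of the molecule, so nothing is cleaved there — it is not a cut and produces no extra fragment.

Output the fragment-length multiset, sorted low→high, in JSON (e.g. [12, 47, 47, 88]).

[4,4,5,5,6,6,6,6,6,7,7,7,7,7,7,8,8,9,9,9,12,12,12,13,15,15,16,18,19,19]

Per-enzyme occurrences:
  CdoII AGGAT/3: at [27, 55, 108, 123, 142, 182, 188, 207, 215] ⇒ [30, 58, 111, 126, 145, 185, 191, 210, 218]
  LmaVI CGAGG/3: at [3, 60, 78, 95, 101, 117, 195, 222, 236, 249, 254, 270, 277] ⇒ [6, 63, 81, 98, 104, 120, 198, 225, 239, 252, 257, 273, 280]
  TgoI CGGC/2: at [16, 32, 47, 87, 162, 168, 230] ⇒ [18, 34, 49, 89, 164, 170, 232]

Pooled cuts: [6, 18, 30, 34, 49, 58, 63, 81, 89, 98, 104, 111, 120, 126, 145, 164, 170, 185, 191, 198, 210, 218, 225, 232, 239, 252, 257, 273, 280]

Fragments:
  [0,6): 6 bp
  [6,18): 12 bp
  [18,30): 12 bp
  [30,34): 4 bp
  [34,49): 15 bp
  [49,58): 9 bp
  [58,63): 5 bp
  [63,81): 18 bp
  [81,89): 8 bp
  [89,98): 9 bp
  [98,104): 6 bp
  [104,111): 7 bp
  [111,120): 9 bp
  [120,126): 6 bp
  [126,145): 19 bp
  [145,164): 19 bp
  [164,170): 6 bp
  [170,185): 15 bp
  [185,191): 6 bp
  [191,198): 7 bp
  [198,210): 12 bp
  [210,218): 8 bp
  [218,225): 7 bp
  [225,232): 7 bp
  [232,239): 7 bp
  [239,252): 13 bp
  [252,257): 5 bp
  [257,273): 16 bp
  [273,280): 7 bp
  [280,284): 4 bp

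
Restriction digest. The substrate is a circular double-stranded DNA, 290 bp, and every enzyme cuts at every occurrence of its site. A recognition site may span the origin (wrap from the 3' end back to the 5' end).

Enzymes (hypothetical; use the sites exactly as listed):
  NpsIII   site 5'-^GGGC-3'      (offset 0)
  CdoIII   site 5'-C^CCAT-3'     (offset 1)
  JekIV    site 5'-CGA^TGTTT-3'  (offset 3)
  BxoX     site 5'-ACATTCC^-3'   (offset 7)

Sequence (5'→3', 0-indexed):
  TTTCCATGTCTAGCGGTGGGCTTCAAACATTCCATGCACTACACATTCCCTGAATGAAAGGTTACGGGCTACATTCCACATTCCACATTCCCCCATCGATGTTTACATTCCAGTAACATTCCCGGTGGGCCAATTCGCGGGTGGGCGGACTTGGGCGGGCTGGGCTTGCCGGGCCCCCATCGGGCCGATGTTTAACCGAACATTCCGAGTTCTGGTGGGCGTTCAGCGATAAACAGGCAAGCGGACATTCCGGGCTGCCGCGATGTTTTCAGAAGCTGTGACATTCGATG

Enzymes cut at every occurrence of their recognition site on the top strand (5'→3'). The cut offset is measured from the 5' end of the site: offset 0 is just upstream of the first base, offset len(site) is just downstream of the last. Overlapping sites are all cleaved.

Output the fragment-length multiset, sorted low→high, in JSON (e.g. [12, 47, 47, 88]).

[1,4,4,5,5,6,7,7,7,7,9,10,10,11,12,12,12,16,16,16,16,18,19,25,35]

Scan for sites:
  NpsIII (GGGC, off=0): starts [17, 65, 126, 142, 152, 156, 161, 170, 181, 216, 251] → cuts [17, 65, 126, 142, 152, 156, 161, 170, 181, 216, 251]
  CdoIII (CCCAT, off=1): starts [91, 175] → cuts [92, 176]
  JekIV (CGATGTTT, off=3): starts [96, 185, 260, 285] → cuts [99, 188, 263, 288]
  BxoX (ACATTCC, off=7): starts [26, 42, 70, 77, 84, 104, 115, 199, 244] → cuts [33, 49, 77, 84, 91, 111, 122, 206, 251]

All cut coordinates (distinct, sorted): [17, 33, 49, 65, 77, 84, 91, 92, 99, 111, 122, 126, 142, 152, 156, 161, 170, 176, 181, 188, 206, 216, 251, 263, 288]

Fragment lengths:
  17→33: 16 bp
  33→49: 16 bp
  49→65: 16 bp
  65→77: 12 bp
  77→84: 7 bp
  84→91: 7 bp
  91→92: 1 bp
  92→99: 7 bp
  99→111: 12 bp
  111→122: 11 bp
  122→126: 4 bp
  126→142: 16 bp
  142→152: 10 bp
  152→156: 4 bp
  156→161: 5 bp
  161→170: 9 bp
  170→176: 6 bp
  176→181: 5 bp
  181→188: 7 bp
  188→206: 18 bp
  206→216: 10 bp
  216→251: 35 bp
  251→263: 12 bp
  263→288: 25 bp
  288→17 (wrap): 290-288+17 = 19 bp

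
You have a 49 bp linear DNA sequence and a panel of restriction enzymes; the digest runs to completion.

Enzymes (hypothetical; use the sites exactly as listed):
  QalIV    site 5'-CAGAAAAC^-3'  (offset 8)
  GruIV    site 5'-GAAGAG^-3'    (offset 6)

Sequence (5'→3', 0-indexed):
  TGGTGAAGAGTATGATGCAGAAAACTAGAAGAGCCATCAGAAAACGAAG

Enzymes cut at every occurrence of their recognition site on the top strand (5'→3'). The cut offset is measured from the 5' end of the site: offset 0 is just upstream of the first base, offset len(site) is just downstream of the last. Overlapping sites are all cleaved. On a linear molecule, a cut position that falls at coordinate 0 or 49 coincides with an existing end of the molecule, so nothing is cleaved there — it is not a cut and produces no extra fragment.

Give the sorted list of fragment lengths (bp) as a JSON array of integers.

Per-enzyme occurrences:
  QalIV (CAGAAAAC, off=8): starts [17, 37] → cuts [25, 45]
  GruIV (GAAGAG, off=6): starts [4, 27] → cuts [10, 33]

Pooled cuts: [10, 25, 33, 45]

Fragment lengths:
  [0,10): 10 bp
  [10,25): 15 bp
  [25,33): 8 bp
  [33,45): 12 bp
  [45,49): 4 bp

[4,8,10,12,15]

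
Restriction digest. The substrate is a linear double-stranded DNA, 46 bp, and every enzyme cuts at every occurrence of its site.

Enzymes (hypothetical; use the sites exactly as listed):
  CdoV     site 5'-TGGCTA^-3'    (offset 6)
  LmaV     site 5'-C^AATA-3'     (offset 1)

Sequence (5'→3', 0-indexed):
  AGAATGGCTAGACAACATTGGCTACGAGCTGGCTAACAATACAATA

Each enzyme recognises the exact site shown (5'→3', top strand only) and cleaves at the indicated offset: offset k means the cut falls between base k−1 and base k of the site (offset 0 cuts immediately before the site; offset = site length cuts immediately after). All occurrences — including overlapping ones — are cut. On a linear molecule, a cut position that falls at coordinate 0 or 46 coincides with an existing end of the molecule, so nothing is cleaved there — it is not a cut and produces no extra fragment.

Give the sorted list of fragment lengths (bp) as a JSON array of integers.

[2,4,5,10,11,14]

Site scan:
  CdoV (TGGCTA, off=6): starts [4, 18, 29] → cuts [10, 24, 35]
  LmaV (CAATA, off=1): starts [36, 41] → cuts [37, 42]

All cut coordinates (distinct, sorted): [10, 24, 35, 37, 42]

Fragments:
  [0,10): 10 bp
  [10,24): 14 bp
  [24,35): 11 bp
  [35,37): 2 bp
  [37,42): 5 bp
  [42,46): 4 bp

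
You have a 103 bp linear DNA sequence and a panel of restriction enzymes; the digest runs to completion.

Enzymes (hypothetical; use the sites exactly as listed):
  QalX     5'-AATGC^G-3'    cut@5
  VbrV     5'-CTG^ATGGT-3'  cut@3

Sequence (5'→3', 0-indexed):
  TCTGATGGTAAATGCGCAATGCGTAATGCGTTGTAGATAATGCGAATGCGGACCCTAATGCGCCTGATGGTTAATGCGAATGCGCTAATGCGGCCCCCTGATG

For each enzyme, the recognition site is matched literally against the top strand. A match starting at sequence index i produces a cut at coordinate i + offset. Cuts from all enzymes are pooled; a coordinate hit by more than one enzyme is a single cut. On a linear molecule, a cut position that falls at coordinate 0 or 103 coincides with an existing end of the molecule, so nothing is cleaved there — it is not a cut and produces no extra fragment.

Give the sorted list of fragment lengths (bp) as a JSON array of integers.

[4,5,6,6,7,7,8,11,11,12,12,14]

Scan for sites:
  QalX AATGCG/5: at [10, 17, 24, 38, 44, 56, 72, 78, 86] ⇒ [15, 22, 29, 43, 49, 61, 77, 83, 91]
  VbrV CTGATGGT/3: at [1, 63] ⇒ [4, 66]

All cut coordinates (distinct, sorted): [4, 15, 22, 29, 43, 49, 61, 66, 77, 83, 91]

Fragment lengths:
  [0,4): 4 bp
  [4,15): 11 bp
  [15,22): 7 bp
  [22,29): 7 bp
  [29,43): 14 bp
  [43,49): 6 bp
  [49,61): 12 bp
  [61,66): 5 bp
  [66,77): 11 bp
  [77,83): 6 bp
  [83,91): 8 bp
  [91,103): 12 bp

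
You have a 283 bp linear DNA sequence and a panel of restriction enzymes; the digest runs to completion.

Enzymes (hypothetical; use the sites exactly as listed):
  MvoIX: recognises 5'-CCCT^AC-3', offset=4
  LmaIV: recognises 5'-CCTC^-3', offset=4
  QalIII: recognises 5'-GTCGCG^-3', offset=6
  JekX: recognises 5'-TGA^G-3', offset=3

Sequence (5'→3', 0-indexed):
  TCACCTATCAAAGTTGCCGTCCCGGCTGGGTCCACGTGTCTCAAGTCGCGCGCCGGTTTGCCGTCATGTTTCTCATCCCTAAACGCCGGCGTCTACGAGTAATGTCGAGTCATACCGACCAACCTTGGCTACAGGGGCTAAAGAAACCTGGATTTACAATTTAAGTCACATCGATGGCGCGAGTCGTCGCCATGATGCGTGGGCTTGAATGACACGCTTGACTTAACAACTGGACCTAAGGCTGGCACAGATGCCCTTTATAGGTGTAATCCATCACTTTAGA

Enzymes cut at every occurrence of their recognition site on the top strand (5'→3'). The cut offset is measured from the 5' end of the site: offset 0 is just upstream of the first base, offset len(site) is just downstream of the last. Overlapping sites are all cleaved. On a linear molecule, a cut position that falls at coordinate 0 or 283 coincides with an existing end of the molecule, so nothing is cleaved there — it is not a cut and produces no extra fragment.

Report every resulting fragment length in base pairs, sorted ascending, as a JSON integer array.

Scan for sites:
  MvoIX (CCCTAC, off=4): no sites
  LmaIV (CCTC, off=4): no sites
  QalIII (GTCGCG, off=6): starts [44] → cuts [50]
  JekX (TGAG, off=3): no sites

All cut coordinates (distinct, sorted): [50]

Fragments:
  [0,50): 50 bp
  [50,283): 233 bp

[50,233]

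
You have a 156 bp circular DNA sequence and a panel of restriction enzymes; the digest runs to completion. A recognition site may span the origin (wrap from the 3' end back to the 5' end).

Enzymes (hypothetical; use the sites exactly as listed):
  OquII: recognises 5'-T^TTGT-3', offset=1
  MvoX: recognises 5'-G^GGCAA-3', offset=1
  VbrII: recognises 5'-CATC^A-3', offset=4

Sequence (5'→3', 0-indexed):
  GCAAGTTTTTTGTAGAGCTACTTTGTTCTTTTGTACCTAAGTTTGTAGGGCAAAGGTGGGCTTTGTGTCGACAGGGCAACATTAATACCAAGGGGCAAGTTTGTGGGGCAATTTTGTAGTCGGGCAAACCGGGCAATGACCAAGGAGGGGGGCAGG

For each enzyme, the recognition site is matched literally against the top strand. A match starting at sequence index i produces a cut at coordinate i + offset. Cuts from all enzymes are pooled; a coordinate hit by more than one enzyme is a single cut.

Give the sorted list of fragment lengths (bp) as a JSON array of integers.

Scan for sites:
  OquII TTTGT/1: at [8, 21, 29, 41, 61, 99, 112] ⇒ [9, 22, 30, 42, 62, 100, 113]
  MvoX GGGCAA/1: at [47, 73, 92, 105, 121, 130, 154] ⇒ [48, 74, 93, 106, 122, 131, 155]
  VbrII (CATCA, off=4): no sites

Pooled cuts: [9, 22, 30, 42, 48, 62, 74, 93, 100, 106, 113, 122, 131, 155]

Fragments:
  9→22: 13 bp
  22→30: 8 bp
  30→42: 12 bp
  42→48: 6 bp
  48→62: 14 bp
  62→74: 12 bp
  74→93: 19 bp
  93→100: 7 bp
  100→106: 6 bp
  106→113: 7 bp
  113→122: 9 bp
  122→131: 9 bp
  131→155: 24 bp
  155→9 (wrap): 156-155+9 = 10 bp

[6,6,7,7,8,9,9,10,12,12,13,14,19,24]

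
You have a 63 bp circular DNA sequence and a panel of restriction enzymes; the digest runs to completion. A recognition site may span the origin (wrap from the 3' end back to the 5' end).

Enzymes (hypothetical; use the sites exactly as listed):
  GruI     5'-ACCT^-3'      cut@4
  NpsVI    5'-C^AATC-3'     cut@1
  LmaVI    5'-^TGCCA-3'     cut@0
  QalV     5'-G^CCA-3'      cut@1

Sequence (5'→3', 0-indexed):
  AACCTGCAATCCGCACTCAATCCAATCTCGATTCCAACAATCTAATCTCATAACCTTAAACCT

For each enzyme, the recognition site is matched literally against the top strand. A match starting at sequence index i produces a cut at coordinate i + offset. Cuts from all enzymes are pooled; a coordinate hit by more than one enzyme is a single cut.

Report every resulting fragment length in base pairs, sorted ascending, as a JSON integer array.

Scan for sites:
  GruI ACCT/4: at [1, 52, 59] ⇒ [0, 5, 56]
  NpsVI CAATC/1: at [6, 17, 22, 37] ⇒ [7, 18, 23, 38]
  LmaVI (TGCCA, off=0): no sites
  QalV (GCCA, off=1): no sites

Pooled cuts: [0, 5, 7, 18, 23, 38, 56]

Fragments:
  0→5: 5 bp
  5→7: 2 bp
  7→18: 11 bp
  18→23: 5 bp
  23→38: 15 bp
  38→56: 18 bp
  56→0 (wrap): 63-56+0 = 7 bp

[2,5,5,7,11,15,18]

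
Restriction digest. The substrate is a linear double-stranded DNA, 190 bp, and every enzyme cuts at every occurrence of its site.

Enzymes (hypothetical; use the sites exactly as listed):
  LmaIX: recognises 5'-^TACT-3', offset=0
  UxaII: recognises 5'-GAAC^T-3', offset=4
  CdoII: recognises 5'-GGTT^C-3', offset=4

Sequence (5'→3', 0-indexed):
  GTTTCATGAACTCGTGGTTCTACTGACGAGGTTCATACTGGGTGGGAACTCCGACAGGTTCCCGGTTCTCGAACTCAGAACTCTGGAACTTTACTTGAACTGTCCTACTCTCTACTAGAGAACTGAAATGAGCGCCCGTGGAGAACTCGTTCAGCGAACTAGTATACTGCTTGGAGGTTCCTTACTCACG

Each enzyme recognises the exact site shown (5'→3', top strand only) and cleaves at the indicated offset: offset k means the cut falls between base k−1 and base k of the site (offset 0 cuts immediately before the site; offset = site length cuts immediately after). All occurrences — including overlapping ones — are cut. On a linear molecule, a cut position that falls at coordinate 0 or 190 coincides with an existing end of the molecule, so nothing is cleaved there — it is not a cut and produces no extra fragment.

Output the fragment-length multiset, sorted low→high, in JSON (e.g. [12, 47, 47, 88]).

Scan for sites:
  LmaIX TACT/0: at [20, 35, 91, 105, 112, 164, 182] ⇒ [20, 35, 91, 105, 112, 164, 182]
  UxaII GAACT/4: at [7, 45, 70, 77, 85, 96, 119, 142, 155] ⇒ [11, 49, 74, 81, 89, 100, 123, 146, 159]
  CdoII GGTTC/4: at [15, 29, 56, 63, 175] ⇒ [19, 33, 60, 67, 179]

All cut coordinates (distinct, sorted): [11, 19, 20, 33, 35, 49, 60, 67, 74, 81, 89, 91, 100, 105, 112, 123, 146, 159, 164, 179, 182]

Fragments:
  [0,11): 11 bp
  [11,19): 8 bp
  [19,20): 1 bp
  [20,33): 13 bp
  [33,35): 2 bp
  [35,49): 14 bp
  [49,60): 11 bp
  [60,67): 7 bp
  [67,74): 7 bp
  [74,81): 7 bp
  [81,89): 8 bp
  [89,91): 2 bp
  [91,100): 9 bp
  [100,105): 5 bp
  [105,112): 7 bp
  [112,123): 11 bp
  [123,146): 23 bp
  [146,159): 13 bp
  [159,164): 5 bp
  [164,179): 15 bp
  [179,182): 3 bp
  [182,190): 8 bp

[1,2,2,3,5,5,7,7,7,7,8,8,8,9,11,11,11,13,13,14,15,23]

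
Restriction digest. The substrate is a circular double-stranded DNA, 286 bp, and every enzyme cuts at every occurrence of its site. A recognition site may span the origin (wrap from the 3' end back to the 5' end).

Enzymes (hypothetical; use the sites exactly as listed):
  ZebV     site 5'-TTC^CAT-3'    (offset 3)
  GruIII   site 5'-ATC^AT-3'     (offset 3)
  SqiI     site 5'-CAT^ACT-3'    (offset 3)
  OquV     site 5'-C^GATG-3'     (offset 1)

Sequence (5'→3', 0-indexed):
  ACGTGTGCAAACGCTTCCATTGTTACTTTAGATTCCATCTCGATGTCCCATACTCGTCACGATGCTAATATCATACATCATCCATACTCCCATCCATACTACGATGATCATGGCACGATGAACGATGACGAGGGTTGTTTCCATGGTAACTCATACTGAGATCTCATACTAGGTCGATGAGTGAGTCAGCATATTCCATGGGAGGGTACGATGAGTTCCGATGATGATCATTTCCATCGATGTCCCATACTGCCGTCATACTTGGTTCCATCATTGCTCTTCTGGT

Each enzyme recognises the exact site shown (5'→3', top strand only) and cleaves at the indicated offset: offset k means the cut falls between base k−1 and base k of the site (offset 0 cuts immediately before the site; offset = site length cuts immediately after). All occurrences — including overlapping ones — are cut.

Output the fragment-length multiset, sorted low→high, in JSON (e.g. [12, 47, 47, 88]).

[4,4,5,5,6,6,7,7,7,7,8,9,9,10,10,10,10,11,12,12,13,13,13,18,18,21,31]

Site scan:
  ZebV TTCCAT/3: at [14, 32, 138, 193, 231, 265] ⇒ [17, 35, 141, 196, 234, 268]
  GruIII ATCAT/3: at [69, 76, 106, 226, 269] ⇒ [72, 79, 109, 229, 272]
  SqiI CATACT/3: at [48, 82, 94, 151, 164, 245, 256] ⇒ [51, 85, 97, 154, 167, 248, 259]
  OquV CGATG/1: at [40, 59, 101, 115, 122, 174, 208, 218, 237] ⇒ [41, 60, 102, 116, 123, 175, 209, 219, 238]

All cut coordinates (distinct, sorted): [17, 35, 41, 51, 60, 72, 79, 85, 97, 102, 109, 116, 123, 141, 154, 167, 175, 196, 209, 219, 229, 234, 238, 248, 259, 268, 272]

Fragment lengths:
  17→35: 18 bp
  35→41: 6 bp
  41→51: 10 bp
  51→60: 9 bp
  60→72: 12 bp
  72→79: 7 bp
  79→85: 6 bp
  85→97: 12 bp
  97→102: 5 bp
  102→109: 7 bp
  109→116: 7 bp
  116→123: 7 bp
  123→141: 18 bp
  141→154: 13 bp
  154→167: 13 bp
  167→175: 8 bp
  175→196: 21 bp
  196→209: 13 bp
  209→219: 10 bp
  219→229: 10 bp
  229→234: 5 bp
  234→238: 4 bp
  238→248: 10 bp
  248→259: 11 bp
  259→268: 9 bp
  268→272: 4 bp
  272→17 (wrap): 286-272+17 = 31 bp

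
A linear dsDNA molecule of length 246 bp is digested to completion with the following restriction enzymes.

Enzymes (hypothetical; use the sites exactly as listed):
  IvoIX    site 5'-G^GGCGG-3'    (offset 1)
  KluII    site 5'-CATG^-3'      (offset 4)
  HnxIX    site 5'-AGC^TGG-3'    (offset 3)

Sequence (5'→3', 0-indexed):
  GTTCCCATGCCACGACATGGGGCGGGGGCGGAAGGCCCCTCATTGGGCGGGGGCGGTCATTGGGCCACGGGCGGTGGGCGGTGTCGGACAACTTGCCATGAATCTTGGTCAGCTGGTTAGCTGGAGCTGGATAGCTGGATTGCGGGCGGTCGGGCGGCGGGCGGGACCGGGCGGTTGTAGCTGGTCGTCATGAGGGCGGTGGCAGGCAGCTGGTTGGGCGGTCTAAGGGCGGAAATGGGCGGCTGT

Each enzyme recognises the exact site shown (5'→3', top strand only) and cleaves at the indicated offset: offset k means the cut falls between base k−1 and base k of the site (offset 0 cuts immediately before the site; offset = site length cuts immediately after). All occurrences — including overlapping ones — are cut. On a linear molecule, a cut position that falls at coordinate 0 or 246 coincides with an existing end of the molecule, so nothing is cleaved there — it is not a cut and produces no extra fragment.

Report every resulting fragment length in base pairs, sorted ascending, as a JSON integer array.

[1,2,6,6,6,6,7,7,8,8,8,9,9,9,10,10,10,11,11,12,13,16,18,19,24]

Site scan:
  IvoIX GGGCGG/1: at [19, 25, 44, 50, 68, 75, 143, 151, 158, 168, 193, 215, 226, 236] ⇒ [20, 26, 45, 51, 69, 76, 144, 152, 159, 169, 194, 216, 227, 237]
  KluII CATG/4: at [5, 15, 96, 188] ⇒ [9, 19, 100, 192]
  HnxIX AGCTGG/3: at [110, 118, 124, 132, 178, 207] ⇒ [113, 121, 127, 135, 181, 210]

Pooled cuts: [9, 19, 20, 26, 45, 51, 69, 76, 100, 113, 121, 127, 135, 144, 152, 159, 169, 181, 192, 194, 210, 216, 227, 237]

Fragment lengths:
  [0,9): 9 bp
  [9,19): 10 bp
  [19,20): 1 bp
  [20,26): 6 bp
  [26,45): 19 bp
  [45,51): 6 bp
  [51,69): 18 bp
  [69,76): 7 bp
  [76,100): 24 bp
  [100,113): 13 bp
  [113,121): 8 bp
  [121,127): 6 bp
  [127,135): 8 bp
  [135,144): 9 bp
  [144,152): 8 bp
  [152,159): 7 bp
  [159,169): 10 bp
  [169,181): 12 bp
  [181,192): 11 bp
  [192,194): 2 bp
  [194,210): 16 bp
  [210,216): 6 bp
  [216,227): 11 bp
  [227,237): 10 bp
  [237,246): 9 bp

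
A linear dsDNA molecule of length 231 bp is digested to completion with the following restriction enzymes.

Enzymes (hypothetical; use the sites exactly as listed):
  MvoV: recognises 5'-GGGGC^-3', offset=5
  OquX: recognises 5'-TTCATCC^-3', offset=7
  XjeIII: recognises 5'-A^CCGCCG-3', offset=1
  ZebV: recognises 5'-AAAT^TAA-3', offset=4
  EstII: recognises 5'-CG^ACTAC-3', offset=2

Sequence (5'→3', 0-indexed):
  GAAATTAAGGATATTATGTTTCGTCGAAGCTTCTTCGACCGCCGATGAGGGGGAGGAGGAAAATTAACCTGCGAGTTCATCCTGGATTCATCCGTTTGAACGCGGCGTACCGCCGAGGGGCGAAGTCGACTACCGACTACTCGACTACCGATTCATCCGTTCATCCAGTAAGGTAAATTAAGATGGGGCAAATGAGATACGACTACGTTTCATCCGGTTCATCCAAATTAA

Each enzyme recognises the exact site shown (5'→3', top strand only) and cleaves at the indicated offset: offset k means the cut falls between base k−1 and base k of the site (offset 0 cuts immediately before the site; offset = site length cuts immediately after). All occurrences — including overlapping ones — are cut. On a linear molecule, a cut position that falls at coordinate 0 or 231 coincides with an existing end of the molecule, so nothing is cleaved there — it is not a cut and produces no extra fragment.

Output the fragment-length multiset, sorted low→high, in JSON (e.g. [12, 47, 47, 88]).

Per-enzyme occurrences:
  MvoV (GGGGC, off=5): starts [116, 184] → cuts [121, 189]
  OquX (TTCATCC, off=7): starts [75, 86, 151, 159, 208, 217] → cuts [82, 93, 158, 166, 215, 224]
  XjeIII (ACCGCCG, off=1): starts [37, 108] → cuts [38, 109]
  ZebV (AAATTAA, off=4): starts [1, 60, 174, 224] → cuts [5, 64, 178, 228]
  EstII (CGACTAC, off=2): starts [126, 133, 141, 199] → cuts [128, 135, 143, 201]

All cut coordinates (distinct, sorted): [5, 38, 64, 82, 93, 109, 121, 128, 135, 143, 158, 166, 178, 189, 201, 215, 224, 228]

Fragments:
  [0,5): 5 bp
  [5,38): 33 bp
  [38,64): 26 bp
  [64,82): 18 bp
  [82,93): 11 bp
  [93,109): 16 bp
  [109,121): 12 bp
  [121,128): 7 bp
  [128,135): 7 bp
  [135,143): 8 bp
  [143,158): 15 bp
  [158,166): 8 bp
  [166,178): 12 bp
  [178,189): 11 bp
  [189,201): 12 bp
  [201,215): 14 bp
  [215,224): 9 bp
  [224,228): 4 bp
  [228,231): 3 bp

[3,4,5,7,7,8,8,9,11,11,12,12,12,14,15,16,18,26,33]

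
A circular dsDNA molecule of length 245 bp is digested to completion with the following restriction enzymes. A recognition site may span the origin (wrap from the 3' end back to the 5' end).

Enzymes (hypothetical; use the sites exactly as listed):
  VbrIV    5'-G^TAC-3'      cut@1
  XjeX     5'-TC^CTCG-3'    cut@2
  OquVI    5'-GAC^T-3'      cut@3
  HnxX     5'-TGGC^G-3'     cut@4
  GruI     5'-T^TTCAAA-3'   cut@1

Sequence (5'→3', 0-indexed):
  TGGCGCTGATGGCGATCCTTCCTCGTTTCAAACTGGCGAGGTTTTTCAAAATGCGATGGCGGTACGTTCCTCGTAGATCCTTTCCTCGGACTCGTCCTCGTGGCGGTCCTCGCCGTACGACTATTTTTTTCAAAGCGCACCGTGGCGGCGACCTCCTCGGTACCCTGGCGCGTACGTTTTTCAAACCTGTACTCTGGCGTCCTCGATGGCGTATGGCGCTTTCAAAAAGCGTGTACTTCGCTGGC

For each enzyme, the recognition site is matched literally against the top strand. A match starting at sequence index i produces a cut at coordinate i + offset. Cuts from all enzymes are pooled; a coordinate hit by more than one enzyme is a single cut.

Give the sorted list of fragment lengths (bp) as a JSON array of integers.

Per-enzyme occurrences:
  VbrIV (GTAC, off=1): starts [61, 114, 159, 171, 188, 232] → cuts [62, 115, 160, 172, 189, 233]
  XjeX (TCCTCG, off=2): starts [19, 67, 82, 94, 106, 153, 199] → cuts [21, 69, 84, 96, 108, 155, 201]
  OquVI (GACT, off=3): starts [88, 118] → cuts [91, 121]
  HnxX (TGGCG, off=4): starts [0, 9, 33, 56, 100, 142, 165, 194, 206, 213] → cuts [4, 13, 37, 60, 104, 146, 169, 198, 210, 217]
  GruI (TTTCAAA, off=1): starts [25, 43, 127, 178, 219] → cuts [26, 44, 128, 179, 220]

Pooled cuts: [4, 13, 21, 26, 37, 44, 60, 62, 69, 84, 91, 96, 104, 108, 115, 121, 128, 146, 155, 160, 169, 172, 179, 189, 198, 201, 210, 217, 220, 233]

Fragment lengths:
  4→13: 9 bp
  13→21: 8 bp
  21→26: 5 bp
  26→37: 11 bp
  37→44: 7 bp
  44→60: 16 bp
  60→62: 2 bp
  62→69: 7 bp
  69→84: 15 bp
  84→91: 7 bp
  91→96: 5 bp
  96→104: 8 bp
  104→108: 4 bp
  108→115: 7 bp
  115→121: 6 bp
  121→128: 7 bp
  128→146: 18 bp
  146→155: 9 bp
  155→160: 5 bp
  160→169: 9 bp
  169→172: 3 bp
  172→179: 7 bp
  179→189: 10 bp
  189→198: 9 bp
  198→201: 3 bp
  201→210: 9 bp
  210→217: 7 bp
  217→220: 3 bp
  220→233: 13 bp
  233→4 (wrap): 245-233+4 = 16 bp

[2,3,3,3,4,5,5,5,6,7,7,7,7,7,7,7,8,8,9,9,9,9,9,10,11,13,15,16,16,18]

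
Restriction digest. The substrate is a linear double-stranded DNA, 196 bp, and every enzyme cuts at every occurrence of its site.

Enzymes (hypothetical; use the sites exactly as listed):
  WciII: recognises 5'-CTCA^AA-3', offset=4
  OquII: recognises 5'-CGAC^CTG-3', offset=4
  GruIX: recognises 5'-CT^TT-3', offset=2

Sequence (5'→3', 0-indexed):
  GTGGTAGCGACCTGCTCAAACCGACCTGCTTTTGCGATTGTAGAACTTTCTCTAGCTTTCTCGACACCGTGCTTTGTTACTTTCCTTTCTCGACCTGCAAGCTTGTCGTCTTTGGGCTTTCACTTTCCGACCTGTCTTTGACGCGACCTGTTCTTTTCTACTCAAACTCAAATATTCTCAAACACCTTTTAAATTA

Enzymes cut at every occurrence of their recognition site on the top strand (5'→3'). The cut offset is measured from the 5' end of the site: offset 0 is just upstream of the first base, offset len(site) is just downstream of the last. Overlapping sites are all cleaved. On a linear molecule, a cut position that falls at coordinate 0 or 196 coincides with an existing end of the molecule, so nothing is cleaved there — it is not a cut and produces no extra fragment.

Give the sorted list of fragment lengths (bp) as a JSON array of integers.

[5,5,6,6,6,7,7,7,7,7,7,8,8,9,10,10,10,10,11,16,17,17]

Scan for sites:
  WciII CTCAAA/4: at [14, 160, 166, 176] ⇒ [18, 164, 170, 180]
  OquII CGACCTG/4: at [7, 21, 90, 127, 143] ⇒ [11, 25, 94, 131, 147]
  GruIX CTTT/2: at [28, 45, 55, 71, 79, 84, 109, 116, 122, 135, 152, 185] ⇒ [30, 47, 57, 73, 81, 86, 111, 118, 124, 137, 154, 187]

All cut coordinates (distinct, sorted): [11, 18, 25, 30, 47, 57, 73, 81, 86, 94, 111, 118, 124, 131, 137, 147, 154, 164, 170, 180, 187]

Fragments:
  [0,11): 11 bp
  [11,18): 7 bp
  [18,25): 7 bp
  [25,30): 5 bp
  [30,47): 17 bp
  [47,57): 10 bp
  [57,73): 16 bp
  [73,81): 8 bp
  [81,86): 5 bp
  [86,94): 8 bp
  [94,111): 17 bp
  [111,118): 7 bp
  [118,124): 6 bp
  [124,131): 7 bp
  [131,137): 6 bp
  [137,147): 10 bp
  [147,154): 7 bp
  [154,164): 10 bp
  [164,170): 6 bp
  [170,180): 10 bp
  [180,187): 7 bp
  [187,196): 9 bp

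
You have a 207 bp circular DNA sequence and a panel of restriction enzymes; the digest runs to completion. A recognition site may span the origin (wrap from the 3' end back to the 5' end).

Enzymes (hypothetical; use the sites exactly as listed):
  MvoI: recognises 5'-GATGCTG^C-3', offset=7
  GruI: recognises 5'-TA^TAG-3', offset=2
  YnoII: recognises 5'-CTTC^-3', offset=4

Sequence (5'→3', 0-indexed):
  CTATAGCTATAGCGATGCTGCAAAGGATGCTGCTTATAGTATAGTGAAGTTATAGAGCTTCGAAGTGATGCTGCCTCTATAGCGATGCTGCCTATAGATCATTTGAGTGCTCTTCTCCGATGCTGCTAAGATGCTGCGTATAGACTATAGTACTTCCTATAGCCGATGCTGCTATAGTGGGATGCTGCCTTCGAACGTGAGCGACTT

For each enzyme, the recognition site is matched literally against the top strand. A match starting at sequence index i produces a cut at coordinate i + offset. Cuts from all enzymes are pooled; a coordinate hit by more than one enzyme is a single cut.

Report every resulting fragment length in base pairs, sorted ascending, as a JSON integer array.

[2,3,3,4,4,4,5,5,6,6,7,9,9,10,11,11,11,11,12,12,12,13,16,21]

Site scan:
  MvoI (GATGCTGC, off=7): starts [13, 25, 66, 83, 118, 129, 164, 180] → cuts [20, 32, 73, 90, 125, 136, 171, 187]
  GruI (TATAG, off=2): starts [1, 7, 34, 39, 50, 77, 92, 138, 145, 157, 172] → cuts [3, 9, 36, 41, 52, 79, 94, 140, 147, 159, 174]
  YnoII (CTTC, off=4): starts [57, 111, 152, 188, 204] → cuts [1, 61, 115, 156, 192]

Pooled cuts: [1, 3, 9, 20, 32, 36, 41, 52, 61, 73, 79, 90, 94, 115, 125, 136, 140, 147, 156, 159, 171, 174, 187, 192]

Fragment lengths:
  1→3: 2 bp
  3→9: 6 bp
  9→20: 11 bp
  20→32: 12 bp
  32→36: 4 bp
  36→41: 5 bp
  41→52: 11 bp
  52→61: 9 bp
  61→73: 12 bp
  73→79: 6 bp
  79→90: 11 bp
  90→94: 4 bp
  94→115: 21 bp
  115→125: 10 bp
  125→136: 11 bp
  136→140: 4 bp
  140→147: 7 bp
  147→156: 9 bp
  156→159: 3 bp
  159→171: 12 bp
  171→174: 3 bp
  174→187: 13 bp
  187→192: 5 bp
  192→1 (wrap): 207-192+1 = 16 bp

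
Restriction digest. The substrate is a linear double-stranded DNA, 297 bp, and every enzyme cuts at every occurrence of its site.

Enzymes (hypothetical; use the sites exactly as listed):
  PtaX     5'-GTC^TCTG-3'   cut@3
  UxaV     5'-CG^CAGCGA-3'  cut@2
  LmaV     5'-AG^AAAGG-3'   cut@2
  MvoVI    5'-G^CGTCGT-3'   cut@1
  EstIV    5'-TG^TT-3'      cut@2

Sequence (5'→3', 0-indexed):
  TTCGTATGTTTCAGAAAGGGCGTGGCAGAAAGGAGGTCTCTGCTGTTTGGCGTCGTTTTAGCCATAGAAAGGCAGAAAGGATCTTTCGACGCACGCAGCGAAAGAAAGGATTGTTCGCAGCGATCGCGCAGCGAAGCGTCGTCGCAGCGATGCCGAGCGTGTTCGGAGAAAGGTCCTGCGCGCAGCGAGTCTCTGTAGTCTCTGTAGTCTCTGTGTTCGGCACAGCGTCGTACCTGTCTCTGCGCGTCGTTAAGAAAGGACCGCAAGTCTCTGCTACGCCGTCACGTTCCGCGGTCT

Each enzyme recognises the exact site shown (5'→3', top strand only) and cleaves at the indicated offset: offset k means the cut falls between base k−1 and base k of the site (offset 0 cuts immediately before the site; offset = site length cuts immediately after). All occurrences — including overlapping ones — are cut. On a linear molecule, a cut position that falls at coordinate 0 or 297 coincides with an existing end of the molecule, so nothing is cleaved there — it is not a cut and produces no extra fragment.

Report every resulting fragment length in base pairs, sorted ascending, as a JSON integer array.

Site scan:
  PtaX (GTCTCTG, off=3): starts [35, 188, 197, 206, 235, 266] → cuts [38, 191, 200, 209, 238, 269]
  UxaV (CGCAGCGA, off=2): starts [93, 115, 126, 142, 180] → cuts [95, 117, 128, 144, 182]
  LmaV (AGAAAGG, off=2): starts [12, 26, 65, 73, 102, 166, 252] → cuts [14, 28, 67, 75, 104, 168, 254]
  MvoVI (GCGTCGT, off=1): starts [49, 135, 224, 243] → cuts [50, 136, 225, 244]
  EstIV (TGTT, off=2): starts [6, 43, 111, 159, 213] → cuts [8, 45, 113, 161, 215]

Pooled cuts: [8, 14, 28, 38, 45, 50, 67, 75, 95, 104, 113, 117, 128, 136, 144, 161, 168, 182, 191, 200, 209, 215, 225, 238, 244, 254, 269]

Fragments:
  [0,8): 8 bp
  [8,14): 6 bp
  [14,28): 14 bp
  [28,38): 10 bp
  [38,45): 7 bp
  [45,50): 5 bp
  [50,67): 17 bp
  [67,75): 8 bp
  [75,95): 20 bp
  [95,104): 9 bp
  [104,113): 9 bp
  [113,117): 4 bp
  [117,128): 11 bp
  [128,136): 8 bp
  [136,144): 8 bp
  [144,161): 17 bp
  [161,168): 7 bp
  [168,182): 14 bp
  [182,191): 9 bp
  [191,200): 9 bp
  [200,209): 9 bp
  [209,215): 6 bp
  [215,225): 10 bp
  [225,238): 13 bp
  [238,244): 6 bp
  [244,254): 10 bp
  [254,269): 15 bp
  [269,297): 28 bp

[4,5,6,6,6,7,7,8,8,8,8,9,9,9,9,9,10,10,10,11,13,14,14,15,17,17,20,28]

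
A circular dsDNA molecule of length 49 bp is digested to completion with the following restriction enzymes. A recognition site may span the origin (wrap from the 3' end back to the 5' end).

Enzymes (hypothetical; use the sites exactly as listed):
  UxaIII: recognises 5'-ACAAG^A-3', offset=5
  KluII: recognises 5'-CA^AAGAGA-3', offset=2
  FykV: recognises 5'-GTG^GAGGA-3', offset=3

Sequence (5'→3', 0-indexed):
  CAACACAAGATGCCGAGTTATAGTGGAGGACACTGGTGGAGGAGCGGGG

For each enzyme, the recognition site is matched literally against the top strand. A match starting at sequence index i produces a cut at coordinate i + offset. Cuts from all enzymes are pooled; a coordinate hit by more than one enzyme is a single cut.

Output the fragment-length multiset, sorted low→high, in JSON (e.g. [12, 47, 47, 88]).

[13,16,20]

Site scan:
  UxaIII ACAAGA/5: at [4] ⇒ [9]
  KluII (CAAAGAGA, off=2): no sites
  FykV GTGGAGGA/3: at [22, 35] ⇒ [25, 38]

Pooled cuts: [9, 25, 38]

Fragment lengths:
  9→25: 16 bp
  25→38: 13 bp
  38→9 (wrap): 49-38+9 = 20 bp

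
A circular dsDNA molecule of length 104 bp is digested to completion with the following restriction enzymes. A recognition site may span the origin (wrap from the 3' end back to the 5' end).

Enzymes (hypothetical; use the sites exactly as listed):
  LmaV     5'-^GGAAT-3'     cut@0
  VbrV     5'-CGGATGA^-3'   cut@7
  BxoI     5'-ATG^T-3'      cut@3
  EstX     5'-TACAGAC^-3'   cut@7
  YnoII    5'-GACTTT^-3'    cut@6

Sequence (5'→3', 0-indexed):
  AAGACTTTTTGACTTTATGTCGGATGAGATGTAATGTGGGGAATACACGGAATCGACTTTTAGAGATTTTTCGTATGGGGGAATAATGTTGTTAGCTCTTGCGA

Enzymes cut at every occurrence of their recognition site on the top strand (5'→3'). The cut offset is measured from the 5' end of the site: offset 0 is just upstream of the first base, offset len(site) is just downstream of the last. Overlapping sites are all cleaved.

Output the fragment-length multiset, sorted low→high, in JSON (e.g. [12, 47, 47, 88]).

Scan for sites:
  LmaV (GGAAT, off=0): starts [39, 48, 79] → cuts [39, 48, 79]
  VbrV (CGGATGA, off=7): starts [20] → cuts [27]
  BxoI (ATGT, off=3): starts [16, 28, 33, 85] → cuts [19, 31, 36, 88]
  EstX (TACAGAC, off=7): no sites
  YnoII (GACTTT, off=6): starts [2, 10, 54] → cuts [8, 16, 60]

Pooled cuts: [8, 16, 19, 27, 31, 36, 39, 48, 60, 79, 88]

Fragments:
  8→16: 8 bp
  16→19: 3 bp
  19→27: 8 bp
  27→31: 4 bp
  31→36: 5 bp
  36→39: 3 bp
  39→48: 9 bp
  48→60: 12 bp
  60→79: 19 bp
  79→88: 9 bp
  88→8 (wrap): 104-88+8 = 24 bp

[3,3,4,5,8,8,9,9,12,19,24]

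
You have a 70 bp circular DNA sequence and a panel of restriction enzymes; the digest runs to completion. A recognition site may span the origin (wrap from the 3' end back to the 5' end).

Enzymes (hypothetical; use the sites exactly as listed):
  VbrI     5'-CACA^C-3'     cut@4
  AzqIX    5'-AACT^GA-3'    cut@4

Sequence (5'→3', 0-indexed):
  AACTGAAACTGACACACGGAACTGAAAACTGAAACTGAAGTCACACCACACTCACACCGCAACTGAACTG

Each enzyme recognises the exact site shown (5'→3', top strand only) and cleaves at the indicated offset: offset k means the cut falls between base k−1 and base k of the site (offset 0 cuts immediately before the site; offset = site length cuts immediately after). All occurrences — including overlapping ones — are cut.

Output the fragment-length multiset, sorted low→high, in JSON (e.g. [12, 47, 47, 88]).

[5,5,5,6,6,6,6,7,7,8,9]

Site scan:
  VbrI (CACAC, off=4): starts [12, 41, 46, 52] → cuts [16, 45, 50, 56]
  AzqIX (AACTGA, off=4): starts [0, 6, 19, 26, 32, 60, 65] → cuts [4, 10, 23, 30, 36, 64, 69]

All cut coordinates (distinct, sorted): [4, 10, 16, 23, 30, 36, 45, 50, 56, 64, 69]

Fragment lengths:
  4→10: 6 bp
  10→16: 6 bp
  16→23: 7 bp
  23→30: 7 bp
  30→36: 6 bp
  36→45: 9 bp
  45→50: 5 bp
  50→56: 6 bp
  56→64: 8 bp
  64→69: 5 bp
  69→4 (wrap): 70-69+4 = 5 bp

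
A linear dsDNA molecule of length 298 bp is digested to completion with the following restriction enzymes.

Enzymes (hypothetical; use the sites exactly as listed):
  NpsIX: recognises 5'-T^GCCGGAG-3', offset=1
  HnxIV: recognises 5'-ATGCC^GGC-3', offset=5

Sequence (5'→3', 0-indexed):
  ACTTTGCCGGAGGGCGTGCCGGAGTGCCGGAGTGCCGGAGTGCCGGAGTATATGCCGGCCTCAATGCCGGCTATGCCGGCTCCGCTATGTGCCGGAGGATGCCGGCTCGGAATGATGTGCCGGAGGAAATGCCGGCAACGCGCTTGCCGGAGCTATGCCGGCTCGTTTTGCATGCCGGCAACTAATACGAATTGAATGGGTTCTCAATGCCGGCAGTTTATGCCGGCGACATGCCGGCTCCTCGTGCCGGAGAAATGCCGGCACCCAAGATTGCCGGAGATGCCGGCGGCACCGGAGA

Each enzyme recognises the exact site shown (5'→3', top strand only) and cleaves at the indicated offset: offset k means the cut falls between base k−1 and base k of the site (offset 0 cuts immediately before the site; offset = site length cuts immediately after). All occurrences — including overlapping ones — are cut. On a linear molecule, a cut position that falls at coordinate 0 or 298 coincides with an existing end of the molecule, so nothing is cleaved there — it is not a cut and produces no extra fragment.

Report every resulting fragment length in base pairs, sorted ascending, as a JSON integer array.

Per-enzyme occurrences:
  NpsIX (TGCCGGAG, off=1): starts [4, 16, 24, 32, 40, 89, 117, 144, 244, 271] → cuts [5, 17, 25, 33, 41, 90, 118, 145, 245, 272]
  HnxIV (ATGCCGGC, off=5): starts [51, 63, 72, 98, 128, 154, 171, 206, 219, 230, 254, 279] → cuts [56, 68, 77, 103, 133, 159, 176, 211, 224, 235, 259, 284]

Pooled cuts: [5, 17, 25, 33, 41, 56, 68, 77, 90, 103, 118, 133, 145, 159, 176, 211, 224, 235, 245, 259, 272, 284]

Fragment lengths:
  [0,5): 5 bp
  [5,17): 12 bp
  [17,25): 8 bp
  [25,33): 8 bp
  [33,41): 8 bp
  [41,56): 15 bp
  [56,68): 12 bp
  [68,77): 9 bp
  [77,90): 13 bp
  [90,103): 13 bp
  [103,118): 15 bp
  [118,133): 15 bp
  [133,145): 12 bp
  [145,159): 14 bp
  [159,176): 17 bp
  [176,211): 35 bp
  [211,224): 13 bp
  [224,235): 11 bp
  [235,245): 10 bp
  [245,259): 14 bp
  [259,272): 13 bp
  [272,284): 12 bp
  [284,298): 14 bp

[5,8,8,8,9,10,11,12,12,12,12,13,13,13,13,14,14,14,15,15,15,17,35]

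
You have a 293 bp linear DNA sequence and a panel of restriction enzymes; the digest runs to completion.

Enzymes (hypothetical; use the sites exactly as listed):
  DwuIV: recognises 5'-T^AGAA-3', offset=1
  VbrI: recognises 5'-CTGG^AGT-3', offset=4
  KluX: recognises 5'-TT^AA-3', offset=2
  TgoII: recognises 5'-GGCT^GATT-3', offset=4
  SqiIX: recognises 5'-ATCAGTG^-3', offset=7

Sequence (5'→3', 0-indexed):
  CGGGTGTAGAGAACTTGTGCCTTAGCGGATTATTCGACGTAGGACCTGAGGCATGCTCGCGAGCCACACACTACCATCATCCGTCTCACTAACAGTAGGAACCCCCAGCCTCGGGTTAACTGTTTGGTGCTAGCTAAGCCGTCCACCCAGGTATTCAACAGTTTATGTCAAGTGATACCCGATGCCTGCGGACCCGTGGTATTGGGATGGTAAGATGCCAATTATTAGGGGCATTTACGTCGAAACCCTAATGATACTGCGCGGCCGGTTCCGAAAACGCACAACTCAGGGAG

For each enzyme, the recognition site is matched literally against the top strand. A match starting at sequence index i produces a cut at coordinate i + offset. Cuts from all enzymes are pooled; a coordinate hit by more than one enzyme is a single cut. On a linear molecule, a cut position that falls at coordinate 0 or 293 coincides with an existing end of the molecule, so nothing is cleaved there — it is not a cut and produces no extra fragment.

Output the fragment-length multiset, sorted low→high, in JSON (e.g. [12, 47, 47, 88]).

Per-enzyme occurrences:
  DwuIV (TAGAA, off=1): no sites
  VbrI (CTGGAGT, off=4): no sites
  KluX (TTAA, off=2): starts [115] → cuts [117]
  TgoII (GGCTGATT, off=4): no sites
  SqiIX (ATCAGTG, off=7): no sites

All cut coordinates (distinct, sorted): [117]

Fragments:
  [0,117): 117 bp
  [117,293): 176 bp

[117,176]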